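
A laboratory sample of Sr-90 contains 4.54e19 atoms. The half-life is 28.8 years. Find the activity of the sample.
A = λN = 1.093e18 decays/year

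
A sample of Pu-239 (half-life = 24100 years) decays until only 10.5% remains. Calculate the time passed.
t = t½ × log₂(N₀/N) = 78360 years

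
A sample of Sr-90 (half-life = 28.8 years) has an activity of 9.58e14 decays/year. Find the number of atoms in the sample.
N = A/λ = 3.98e16 atoms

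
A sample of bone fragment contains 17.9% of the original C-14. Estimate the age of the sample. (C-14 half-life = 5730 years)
Age = t½ × log₂(1/ratio) = 14220 years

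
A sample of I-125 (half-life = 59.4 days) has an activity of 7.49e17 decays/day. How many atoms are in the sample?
N = A/λ = 6.419e19 atoms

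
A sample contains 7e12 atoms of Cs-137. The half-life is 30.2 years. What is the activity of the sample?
A = λN = 1.607e11 decays/year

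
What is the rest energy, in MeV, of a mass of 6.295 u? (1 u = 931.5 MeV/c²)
E = mc² = 5864 MeV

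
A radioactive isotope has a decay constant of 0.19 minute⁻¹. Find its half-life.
t½ = ln(2)/λ = 3.648 minutes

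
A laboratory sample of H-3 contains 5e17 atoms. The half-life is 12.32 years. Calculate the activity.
A = λN = 2.813e16 decays/year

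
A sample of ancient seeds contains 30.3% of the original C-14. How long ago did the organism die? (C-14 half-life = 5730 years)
Age = t½ × log₂(1/ratio) = 9871 years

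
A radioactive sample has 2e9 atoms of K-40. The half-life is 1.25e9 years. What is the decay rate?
A = λN = 1.109 decays/year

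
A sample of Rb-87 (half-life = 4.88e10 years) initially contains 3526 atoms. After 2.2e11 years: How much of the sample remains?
N = N₀(1/2)^(t/t½) = 154.9 atoms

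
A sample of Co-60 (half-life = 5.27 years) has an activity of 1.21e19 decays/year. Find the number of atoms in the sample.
N = A/λ = 9.2e19 atoms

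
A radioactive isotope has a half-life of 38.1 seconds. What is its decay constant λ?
λ = ln(2)/t½ = 0.01819 second⁻¹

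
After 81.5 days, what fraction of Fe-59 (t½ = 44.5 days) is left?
N/N₀ = (1/2)^(t/t½) = 0.281 = 28.1%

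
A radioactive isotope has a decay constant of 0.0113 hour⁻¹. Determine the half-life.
t½ = ln(2)/λ = 61.34 hours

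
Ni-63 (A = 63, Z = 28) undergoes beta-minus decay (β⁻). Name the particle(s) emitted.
β⁻: electron (e⁻) + antineutrino (ν̄ₑ)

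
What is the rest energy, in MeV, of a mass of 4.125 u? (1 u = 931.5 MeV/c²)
E = mc² = 3842 MeV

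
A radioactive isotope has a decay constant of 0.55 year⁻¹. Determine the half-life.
t½ = ln(2)/λ = 1.26 years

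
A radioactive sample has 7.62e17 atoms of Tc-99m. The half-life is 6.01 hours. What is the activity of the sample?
A = λN = 8.788e16 decays/hour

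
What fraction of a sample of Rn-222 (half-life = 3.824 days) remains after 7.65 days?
N/N₀ = (1/2)^(t/t½) = 0.2499 = 25%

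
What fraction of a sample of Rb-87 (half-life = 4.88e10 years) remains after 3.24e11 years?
N/N₀ = (1/2)^(t/t½) = 0.01003 = 1%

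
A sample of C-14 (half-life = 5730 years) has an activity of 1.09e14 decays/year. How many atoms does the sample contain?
N = A/λ = 9.011e17 atoms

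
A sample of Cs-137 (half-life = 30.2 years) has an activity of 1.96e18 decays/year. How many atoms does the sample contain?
N = A/λ = 8.54e19 atoms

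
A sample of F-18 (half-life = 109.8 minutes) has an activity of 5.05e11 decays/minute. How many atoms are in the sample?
N = A/λ = 8e13 atoms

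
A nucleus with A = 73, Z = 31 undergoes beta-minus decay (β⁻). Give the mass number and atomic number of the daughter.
Daughter: A = 73, Z = 32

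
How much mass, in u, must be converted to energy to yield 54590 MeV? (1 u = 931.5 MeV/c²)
m = E/c² = 58.6 u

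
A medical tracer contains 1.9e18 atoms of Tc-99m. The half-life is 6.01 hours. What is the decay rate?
A = λN = 2.191e17 decays/hour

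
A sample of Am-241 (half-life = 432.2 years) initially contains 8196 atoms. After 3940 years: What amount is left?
N = N₀(1/2)^(t/t½) = 14.77 atoms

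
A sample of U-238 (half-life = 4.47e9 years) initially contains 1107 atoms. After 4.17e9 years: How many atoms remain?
N = N₀(1/2)^(t/t½) = 579.9 atoms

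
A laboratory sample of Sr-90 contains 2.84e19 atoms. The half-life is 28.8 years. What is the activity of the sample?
A = λN = 6.835e17 decays/year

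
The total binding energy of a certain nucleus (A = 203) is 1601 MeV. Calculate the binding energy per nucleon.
B.E./A = 1601/203 = 7.887 MeV/nucleon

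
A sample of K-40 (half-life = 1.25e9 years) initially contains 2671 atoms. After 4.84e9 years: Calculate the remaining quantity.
N = N₀(1/2)^(t/t½) = 182.4 atoms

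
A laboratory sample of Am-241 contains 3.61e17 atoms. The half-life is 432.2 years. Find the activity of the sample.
A = λN = 5.79e14 decays/year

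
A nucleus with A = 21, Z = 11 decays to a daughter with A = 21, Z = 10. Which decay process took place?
ΔA = 0, ΔZ = -1 ⇒ beta-plus decay (β⁺) or electron capture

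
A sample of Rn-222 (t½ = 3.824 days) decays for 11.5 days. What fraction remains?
N/N₀ = (1/2)^(t/t½) = 0.1244 = 12.4%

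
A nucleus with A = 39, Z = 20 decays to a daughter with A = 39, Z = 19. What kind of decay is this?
ΔA = 0, ΔZ = -1 ⇒ beta-plus decay (β⁺) or electron capture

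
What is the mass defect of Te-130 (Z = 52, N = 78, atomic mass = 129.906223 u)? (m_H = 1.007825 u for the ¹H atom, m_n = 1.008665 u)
Δm = Z·m_H + N·m_n − M = 1.177 u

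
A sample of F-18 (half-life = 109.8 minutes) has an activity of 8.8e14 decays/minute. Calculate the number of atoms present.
N = A/λ = 1.394e17 atoms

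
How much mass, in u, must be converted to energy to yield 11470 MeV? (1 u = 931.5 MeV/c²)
m = E/c² = 12.31 u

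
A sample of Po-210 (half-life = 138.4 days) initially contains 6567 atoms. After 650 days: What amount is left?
N = N₀(1/2)^(t/t½) = 253.3 atoms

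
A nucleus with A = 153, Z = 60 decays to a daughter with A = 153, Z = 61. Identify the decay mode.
ΔA = 0, ΔZ = +1 ⇒ beta-minus decay (β⁻)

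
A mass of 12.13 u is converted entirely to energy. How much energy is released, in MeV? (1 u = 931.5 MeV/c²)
E = mc² = 11300 MeV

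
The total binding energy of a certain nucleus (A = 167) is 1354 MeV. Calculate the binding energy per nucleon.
B.E./A = 1354/167 = 8.108 MeV/nucleon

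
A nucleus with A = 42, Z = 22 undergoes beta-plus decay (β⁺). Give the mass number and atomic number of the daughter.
Daughter: A = 42, Z = 21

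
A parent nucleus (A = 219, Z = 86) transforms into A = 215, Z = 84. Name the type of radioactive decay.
ΔA = -4, ΔZ = -2 ⇒ alpha decay (α)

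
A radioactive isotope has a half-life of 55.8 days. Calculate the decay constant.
λ = ln(2)/t½ = 0.01242 day⁻¹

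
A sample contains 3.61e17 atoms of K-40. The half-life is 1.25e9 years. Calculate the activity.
A = λN = 2.002e8 decays/year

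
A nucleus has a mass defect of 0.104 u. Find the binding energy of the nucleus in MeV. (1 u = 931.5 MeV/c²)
B.E. = Δm × 931.5 = 96.88 MeV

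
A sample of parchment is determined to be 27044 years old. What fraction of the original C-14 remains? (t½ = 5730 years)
N/N₀ = (1/2)^(t/t½) = 0.03795 = 3.8%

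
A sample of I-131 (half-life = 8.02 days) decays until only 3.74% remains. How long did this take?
t = t½ × log₂(N₀/N) = 38.02 days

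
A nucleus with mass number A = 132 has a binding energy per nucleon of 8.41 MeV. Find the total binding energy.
B.E. = 8.41 × 132 = 1110 MeV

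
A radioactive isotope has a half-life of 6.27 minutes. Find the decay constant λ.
λ = ln(2)/t½ = 0.1105 minute⁻¹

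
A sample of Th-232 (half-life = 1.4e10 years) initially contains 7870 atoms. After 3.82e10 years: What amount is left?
N = N₀(1/2)^(t/t½) = 1187 atoms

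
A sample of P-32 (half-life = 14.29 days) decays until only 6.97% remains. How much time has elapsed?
t = t½ × log₂(N₀/N) = 54.91 days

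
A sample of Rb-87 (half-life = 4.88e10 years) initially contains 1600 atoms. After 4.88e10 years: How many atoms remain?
N = N₀(1/2)^(t/t½) = 800 atoms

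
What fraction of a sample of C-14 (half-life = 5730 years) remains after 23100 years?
N/N₀ = (1/2)^(t/t½) = 0.06115 = 6.12%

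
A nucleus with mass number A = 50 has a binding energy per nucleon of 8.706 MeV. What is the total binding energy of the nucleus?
B.E. = 8.706 × 50 = 435.3 MeV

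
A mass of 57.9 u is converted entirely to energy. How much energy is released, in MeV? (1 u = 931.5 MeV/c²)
E = mc² = 53930 MeV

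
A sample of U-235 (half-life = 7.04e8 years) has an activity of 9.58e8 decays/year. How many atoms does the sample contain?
N = A/λ = 9.73e17 atoms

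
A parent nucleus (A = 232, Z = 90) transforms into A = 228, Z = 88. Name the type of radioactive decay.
ΔA = -4, ΔZ = -2 ⇒ alpha decay (α)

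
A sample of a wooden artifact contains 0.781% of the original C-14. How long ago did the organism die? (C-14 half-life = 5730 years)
Age = t½ × log₂(1/ratio) = 40110 years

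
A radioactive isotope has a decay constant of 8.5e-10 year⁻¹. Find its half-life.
t½ = ln(2)/λ = 8.155e8 years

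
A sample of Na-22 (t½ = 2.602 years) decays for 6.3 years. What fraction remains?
N/N₀ = (1/2)^(t/t½) = 0.1867 = 18.7%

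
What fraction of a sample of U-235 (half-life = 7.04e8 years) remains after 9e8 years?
N/N₀ = (1/2)^(t/t½) = 0.4122 = 41.2%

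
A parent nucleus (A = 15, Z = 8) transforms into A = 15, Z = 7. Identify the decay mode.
ΔA = 0, ΔZ = -1 ⇒ beta-plus decay (β⁺) or electron capture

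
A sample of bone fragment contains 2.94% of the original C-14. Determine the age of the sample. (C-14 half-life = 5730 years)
Age = t½ × log₂(1/ratio) = 29150 years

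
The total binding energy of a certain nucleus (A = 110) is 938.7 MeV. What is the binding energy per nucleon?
B.E./A = 938.7/110 = 8.534 MeV/nucleon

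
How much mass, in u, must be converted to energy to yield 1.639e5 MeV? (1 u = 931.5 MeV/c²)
m = E/c² = 176 u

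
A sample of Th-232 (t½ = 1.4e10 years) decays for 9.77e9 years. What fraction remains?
N/N₀ = (1/2)^(t/t½) = 0.6165 = 61.6%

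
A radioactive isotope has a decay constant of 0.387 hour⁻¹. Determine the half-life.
t½ = ln(2)/λ = 1.791 hours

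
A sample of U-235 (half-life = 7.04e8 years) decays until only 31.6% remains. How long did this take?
t = t½ × log₂(N₀/N) = 1.17e9 years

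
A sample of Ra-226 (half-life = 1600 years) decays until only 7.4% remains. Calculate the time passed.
t = t½ × log₂(N₀/N) = 6010 years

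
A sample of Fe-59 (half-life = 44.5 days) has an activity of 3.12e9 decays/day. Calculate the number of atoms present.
N = A/λ = 2.003e11 atoms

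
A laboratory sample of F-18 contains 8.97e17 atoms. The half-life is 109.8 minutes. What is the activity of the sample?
A = λN = 5.663e15 decays/minute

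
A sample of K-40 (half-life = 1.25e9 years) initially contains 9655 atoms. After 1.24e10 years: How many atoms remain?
N = N₀(1/2)^(t/t½) = 9.966 atoms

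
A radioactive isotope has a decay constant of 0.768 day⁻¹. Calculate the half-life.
t½ = ln(2)/λ = 0.9025 days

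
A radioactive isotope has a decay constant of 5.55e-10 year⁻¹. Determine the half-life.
t½ = ln(2)/λ = 1.249e9 years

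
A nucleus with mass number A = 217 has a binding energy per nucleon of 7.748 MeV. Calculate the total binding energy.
B.E. = 7.748 × 217 = 1681 MeV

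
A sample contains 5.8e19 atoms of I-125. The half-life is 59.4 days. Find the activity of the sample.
A = λN = 6.768e17 decays/day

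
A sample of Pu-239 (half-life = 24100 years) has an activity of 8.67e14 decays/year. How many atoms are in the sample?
N = A/λ = 3.014e19 atoms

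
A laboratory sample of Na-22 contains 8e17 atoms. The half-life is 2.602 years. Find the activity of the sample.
A = λN = 2.131e17 decays/year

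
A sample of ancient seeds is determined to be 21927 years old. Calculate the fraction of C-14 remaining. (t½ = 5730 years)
N/N₀ = (1/2)^(t/t½) = 0.07048 = 7.05%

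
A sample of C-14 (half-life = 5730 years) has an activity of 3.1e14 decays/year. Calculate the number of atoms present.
N = A/λ = 2.563e18 atoms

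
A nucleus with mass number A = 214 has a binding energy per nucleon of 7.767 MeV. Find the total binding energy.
B.E. = 7.767 × 214 = 1662 MeV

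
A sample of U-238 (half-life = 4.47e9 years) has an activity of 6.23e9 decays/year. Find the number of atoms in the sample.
N = A/λ = 4.018e19 atoms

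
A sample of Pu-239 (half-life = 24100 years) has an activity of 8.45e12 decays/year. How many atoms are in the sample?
N = A/λ = 2.938e17 atoms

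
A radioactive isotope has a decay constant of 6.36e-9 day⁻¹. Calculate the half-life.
t½ = ln(2)/λ = 1.09e8 days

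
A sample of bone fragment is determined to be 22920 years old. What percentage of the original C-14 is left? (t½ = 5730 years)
N/N₀ = (1/2)^(t/t½) = 0.0625 = 6.25%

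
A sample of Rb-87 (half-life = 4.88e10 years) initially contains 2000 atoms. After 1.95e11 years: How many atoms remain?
N = N₀(1/2)^(t/t½) = 125.4 atoms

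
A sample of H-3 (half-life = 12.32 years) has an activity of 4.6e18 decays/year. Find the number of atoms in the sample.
N = A/λ = 8.176e19 atoms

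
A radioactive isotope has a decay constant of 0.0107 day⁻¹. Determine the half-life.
t½ = ln(2)/λ = 64.78 days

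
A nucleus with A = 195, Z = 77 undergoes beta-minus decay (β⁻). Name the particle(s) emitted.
β⁻: electron (e⁻) + antineutrino (ν̄ₑ)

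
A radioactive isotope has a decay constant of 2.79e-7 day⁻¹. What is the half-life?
t½ = ln(2)/λ = 2.484e6 days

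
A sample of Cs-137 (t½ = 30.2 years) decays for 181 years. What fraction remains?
N/N₀ = (1/2)^(t/t½) = 0.0157 = 1.57%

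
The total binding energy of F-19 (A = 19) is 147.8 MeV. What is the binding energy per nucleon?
B.E./A = 147.8/19 = 7.779 MeV/nucleon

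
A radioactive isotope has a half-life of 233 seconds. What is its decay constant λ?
λ = ln(2)/t½ = 0.002975 second⁻¹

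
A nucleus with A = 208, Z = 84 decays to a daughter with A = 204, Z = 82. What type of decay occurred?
ΔA = -4, ΔZ = -2 ⇒ alpha decay (α)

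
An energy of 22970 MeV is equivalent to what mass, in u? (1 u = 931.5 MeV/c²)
m = E/c² = 24.66 u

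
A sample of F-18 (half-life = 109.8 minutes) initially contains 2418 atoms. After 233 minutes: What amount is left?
N = N₀(1/2)^(t/t½) = 555.5 atoms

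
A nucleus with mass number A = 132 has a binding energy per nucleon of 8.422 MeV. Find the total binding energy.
B.E. = 8.422 × 132 = 1112 MeV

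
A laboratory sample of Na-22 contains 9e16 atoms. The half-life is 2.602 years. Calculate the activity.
A = λN = 2.398e16 decays/year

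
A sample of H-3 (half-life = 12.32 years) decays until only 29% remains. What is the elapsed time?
t = t½ × log₂(N₀/N) = 22 years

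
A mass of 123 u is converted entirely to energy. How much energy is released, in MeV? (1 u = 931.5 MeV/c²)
E = mc² = 1.146e5 MeV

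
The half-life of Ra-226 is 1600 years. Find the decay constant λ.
λ = ln(2)/t½ = 4.332e-4 year⁻¹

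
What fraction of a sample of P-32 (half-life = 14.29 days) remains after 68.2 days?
N/N₀ = (1/2)^(t/t½) = 0.03659 = 3.66%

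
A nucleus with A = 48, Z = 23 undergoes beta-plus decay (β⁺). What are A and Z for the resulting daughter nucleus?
Daughter: A = 48, Z = 22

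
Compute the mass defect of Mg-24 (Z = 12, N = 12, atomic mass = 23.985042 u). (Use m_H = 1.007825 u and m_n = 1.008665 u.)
Δm = Z·m_H + N·m_n − M = 0.2128 u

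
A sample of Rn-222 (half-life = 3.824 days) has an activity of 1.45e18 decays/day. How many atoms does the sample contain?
N = A/λ = 7.999e18 atoms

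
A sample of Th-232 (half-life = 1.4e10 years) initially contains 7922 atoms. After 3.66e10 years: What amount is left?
N = N₀(1/2)^(t/t½) = 1294 atoms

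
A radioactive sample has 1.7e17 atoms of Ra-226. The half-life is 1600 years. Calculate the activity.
A = λN = 7.365e13 decays/year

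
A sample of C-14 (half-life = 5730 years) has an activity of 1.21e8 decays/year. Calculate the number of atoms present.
N = A/λ = 1e12 atoms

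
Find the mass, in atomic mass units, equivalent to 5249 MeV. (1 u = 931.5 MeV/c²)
m = E/c² = 5.635 u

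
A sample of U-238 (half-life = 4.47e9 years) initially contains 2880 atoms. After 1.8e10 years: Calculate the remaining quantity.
N = N₀(1/2)^(t/t½) = 176.7 atoms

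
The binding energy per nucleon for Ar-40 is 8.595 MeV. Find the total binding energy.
B.E. = 8.595 × 40 = 343.8 MeV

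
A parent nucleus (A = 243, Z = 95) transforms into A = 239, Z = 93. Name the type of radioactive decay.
ΔA = -4, ΔZ = -2 ⇒ alpha decay (α)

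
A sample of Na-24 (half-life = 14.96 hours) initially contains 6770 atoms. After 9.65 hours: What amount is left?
N = N₀(1/2)^(t/t½) = 4329 atoms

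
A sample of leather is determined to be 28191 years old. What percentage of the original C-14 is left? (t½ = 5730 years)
N/N₀ = (1/2)^(t/t½) = 0.03303 = 3.3%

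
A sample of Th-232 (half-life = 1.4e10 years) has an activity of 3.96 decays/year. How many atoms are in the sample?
N = A/λ = 7.998e10 atoms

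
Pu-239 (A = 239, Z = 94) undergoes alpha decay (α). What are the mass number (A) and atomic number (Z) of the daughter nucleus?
Daughter: A = 235, Z = 92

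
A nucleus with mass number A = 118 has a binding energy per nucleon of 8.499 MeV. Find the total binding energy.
B.E. = 8.499 × 118 = 1003 MeV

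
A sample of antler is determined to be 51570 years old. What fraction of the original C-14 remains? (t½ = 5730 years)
N/N₀ = (1/2)^(t/t½) = 0.001953 = 0.195%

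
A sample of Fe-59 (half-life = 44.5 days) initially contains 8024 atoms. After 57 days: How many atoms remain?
N = N₀(1/2)^(t/t½) = 3302 atoms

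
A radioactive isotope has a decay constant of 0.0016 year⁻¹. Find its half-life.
t½ = ln(2)/λ = 433.2 years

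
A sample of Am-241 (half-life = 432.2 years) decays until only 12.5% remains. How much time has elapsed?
t = t½ × log₂(N₀/N) = 1297 years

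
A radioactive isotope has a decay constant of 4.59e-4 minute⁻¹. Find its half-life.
t½ = ln(2)/λ = 1510 minutes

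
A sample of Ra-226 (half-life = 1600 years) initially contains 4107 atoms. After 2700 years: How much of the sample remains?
N = N₀(1/2)^(t/t½) = 1275 atoms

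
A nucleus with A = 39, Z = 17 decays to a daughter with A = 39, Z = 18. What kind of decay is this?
ΔA = 0, ΔZ = +1 ⇒ beta-minus decay (β⁻)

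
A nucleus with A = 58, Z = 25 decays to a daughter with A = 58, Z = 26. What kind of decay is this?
ΔA = 0, ΔZ = +1 ⇒ beta-minus decay (β⁻)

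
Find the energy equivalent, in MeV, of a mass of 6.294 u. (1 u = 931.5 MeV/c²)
E = mc² = 5863 MeV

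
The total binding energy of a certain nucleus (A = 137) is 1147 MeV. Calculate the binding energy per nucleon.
B.E./A = 1147/137 = 8.372 MeV/nucleon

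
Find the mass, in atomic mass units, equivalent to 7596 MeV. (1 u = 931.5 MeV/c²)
m = E/c² = 8.155 u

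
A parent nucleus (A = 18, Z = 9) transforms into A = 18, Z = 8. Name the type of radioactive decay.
ΔA = 0, ΔZ = -1 ⇒ beta-plus decay (β⁺) or electron capture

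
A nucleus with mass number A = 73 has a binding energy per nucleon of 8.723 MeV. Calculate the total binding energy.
B.E. = 8.723 × 73 = 636.8 MeV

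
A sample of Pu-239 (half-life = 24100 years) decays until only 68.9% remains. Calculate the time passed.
t = t½ × log₂(N₀/N) = 12950 years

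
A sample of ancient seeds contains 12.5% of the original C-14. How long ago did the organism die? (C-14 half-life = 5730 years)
Age = t½ × log₂(1/ratio) = 17190 years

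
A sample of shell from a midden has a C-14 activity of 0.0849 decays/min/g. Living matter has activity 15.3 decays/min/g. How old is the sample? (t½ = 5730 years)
Age = t½ × log₂(A₀/A) = 42940 years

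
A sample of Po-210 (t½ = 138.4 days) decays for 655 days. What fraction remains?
N/N₀ = (1/2)^(t/t½) = 0.03761 = 3.76%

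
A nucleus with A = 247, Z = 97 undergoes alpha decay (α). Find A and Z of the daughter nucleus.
Daughter: A = 243, Z = 95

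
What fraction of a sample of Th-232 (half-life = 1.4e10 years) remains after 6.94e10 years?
N/N₀ = (1/2)^(t/t½) = 0.03219 = 3.22%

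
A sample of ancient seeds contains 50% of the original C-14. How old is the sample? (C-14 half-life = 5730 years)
Age = t½ × log₂(1/ratio) = 5730 years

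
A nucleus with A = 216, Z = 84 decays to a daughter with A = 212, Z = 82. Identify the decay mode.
ΔA = -4, ΔZ = -2 ⇒ alpha decay (α)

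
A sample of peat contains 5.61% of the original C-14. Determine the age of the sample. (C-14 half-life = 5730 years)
Age = t½ × log₂(1/ratio) = 23810 years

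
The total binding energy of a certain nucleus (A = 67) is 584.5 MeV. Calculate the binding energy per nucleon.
B.E./A = 584.5/67 = 8.724 MeV/nucleon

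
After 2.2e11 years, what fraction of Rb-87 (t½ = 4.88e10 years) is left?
N/N₀ = (1/2)^(t/t½) = 0.04394 = 4.39%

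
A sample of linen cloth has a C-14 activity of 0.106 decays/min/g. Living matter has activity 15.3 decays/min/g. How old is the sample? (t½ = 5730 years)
Age = t½ × log₂(A₀/A) = 41100 years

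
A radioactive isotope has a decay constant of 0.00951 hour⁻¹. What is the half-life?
t½ = ln(2)/λ = 72.89 hours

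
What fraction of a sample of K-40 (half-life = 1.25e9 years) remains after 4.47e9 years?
N/N₀ = (1/2)^(t/t½) = 0.08385 = 8.39%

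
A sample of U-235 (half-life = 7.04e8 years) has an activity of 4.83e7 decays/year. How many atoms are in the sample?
N = A/λ = 4.906e16 atoms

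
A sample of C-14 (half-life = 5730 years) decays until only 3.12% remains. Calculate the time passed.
t = t½ × log₂(N₀/N) = 28660 years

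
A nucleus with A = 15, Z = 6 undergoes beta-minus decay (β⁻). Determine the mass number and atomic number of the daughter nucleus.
Daughter: A = 15, Z = 7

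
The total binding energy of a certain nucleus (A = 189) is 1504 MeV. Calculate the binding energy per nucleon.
B.E./A = 1504/189 = 7.958 MeV/nucleon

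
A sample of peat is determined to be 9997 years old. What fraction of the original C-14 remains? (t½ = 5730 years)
N/N₀ = (1/2)^(t/t½) = 0.2984 = 29.8%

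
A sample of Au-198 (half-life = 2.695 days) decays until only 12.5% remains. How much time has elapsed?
t = t½ × log₂(N₀/N) = 8.085 days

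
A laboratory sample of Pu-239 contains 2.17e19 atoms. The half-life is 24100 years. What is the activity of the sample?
A = λN = 6.241e14 decays/year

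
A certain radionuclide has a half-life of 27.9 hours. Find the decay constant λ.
λ = ln(2)/t½ = 0.02484 hour⁻¹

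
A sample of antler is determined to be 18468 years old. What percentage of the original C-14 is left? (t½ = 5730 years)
N/N₀ = (1/2)^(t/t½) = 0.1071 = 10.7%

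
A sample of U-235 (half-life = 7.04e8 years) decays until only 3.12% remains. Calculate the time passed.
t = t½ × log₂(N₀/N) = 3.522e9 years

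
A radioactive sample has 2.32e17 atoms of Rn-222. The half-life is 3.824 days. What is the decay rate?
A = λN = 4.205e16 decays/day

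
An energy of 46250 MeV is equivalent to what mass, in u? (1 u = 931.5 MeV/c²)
m = E/c² = 49.65 u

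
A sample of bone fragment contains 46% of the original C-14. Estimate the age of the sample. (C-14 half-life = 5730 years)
Age = t½ × log₂(1/ratio) = 6419 years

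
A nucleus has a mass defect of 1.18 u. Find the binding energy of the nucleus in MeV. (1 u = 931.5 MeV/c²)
B.E. = Δm × 931.5 = 1099 MeV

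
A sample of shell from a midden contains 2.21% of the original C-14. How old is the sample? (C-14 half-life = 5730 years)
Age = t½ × log₂(1/ratio) = 31510 years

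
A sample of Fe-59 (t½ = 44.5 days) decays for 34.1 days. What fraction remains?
N/N₀ = (1/2)^(t/t½) = 0.5879 = 58.8%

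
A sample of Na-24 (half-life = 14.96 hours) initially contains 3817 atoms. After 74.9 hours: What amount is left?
N = N₀(1/2)^(t/t½) = 118.7 atoms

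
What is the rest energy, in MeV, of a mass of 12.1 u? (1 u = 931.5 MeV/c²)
E = mc² = 11270 MeV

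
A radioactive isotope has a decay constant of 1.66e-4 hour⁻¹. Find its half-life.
t½ = ln(2)/λ = 4176 hours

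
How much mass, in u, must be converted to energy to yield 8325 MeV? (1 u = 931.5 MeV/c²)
m = E/c² = 8.937 u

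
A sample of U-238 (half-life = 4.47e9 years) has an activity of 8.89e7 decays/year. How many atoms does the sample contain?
N = A/λ = 5.733e17 atoms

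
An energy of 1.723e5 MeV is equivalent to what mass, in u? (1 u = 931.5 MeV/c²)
m = E/c² = 185 u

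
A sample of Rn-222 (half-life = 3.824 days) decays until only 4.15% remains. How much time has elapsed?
t = t½ × log₂(N₀/N) = 17.56 days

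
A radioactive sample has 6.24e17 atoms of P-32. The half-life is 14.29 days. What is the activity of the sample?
A = λN = 3.027e16 decays/day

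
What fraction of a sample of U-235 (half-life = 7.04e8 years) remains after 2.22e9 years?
N/N₀ = (1/2)^(t/t½) = 0.1124 = 11.2%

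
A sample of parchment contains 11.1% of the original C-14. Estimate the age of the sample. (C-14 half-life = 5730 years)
Age = t½ × log₂(1/ratio) = 18170 years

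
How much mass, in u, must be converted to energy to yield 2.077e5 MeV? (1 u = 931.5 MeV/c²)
m = E/c² = 223 u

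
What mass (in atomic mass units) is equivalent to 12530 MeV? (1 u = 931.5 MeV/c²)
m = E/c² = 13.45 u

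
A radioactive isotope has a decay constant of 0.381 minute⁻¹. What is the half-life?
t½ = ln(2)/λ = 1.819 minutes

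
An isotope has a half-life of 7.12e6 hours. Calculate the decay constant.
λ = ln(2)/t½ = 9.735e-8 hour⁻¹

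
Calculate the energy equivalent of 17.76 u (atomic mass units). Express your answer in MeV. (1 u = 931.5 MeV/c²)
E = mc² = 16540 MeV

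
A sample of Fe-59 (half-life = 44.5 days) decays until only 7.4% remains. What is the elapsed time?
t = t½ × log₂(N₀/N) = 167.2 days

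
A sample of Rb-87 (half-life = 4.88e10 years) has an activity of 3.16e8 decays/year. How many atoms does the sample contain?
N = A/λ = 2.225e19 atoms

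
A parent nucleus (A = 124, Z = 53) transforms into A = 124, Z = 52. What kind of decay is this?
ΔA = 0, ΔZ = -1 ⇒ beta-plus decay (β⁺) or electron capture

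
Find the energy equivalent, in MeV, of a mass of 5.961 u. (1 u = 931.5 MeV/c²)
E = mc² = 5553 MeV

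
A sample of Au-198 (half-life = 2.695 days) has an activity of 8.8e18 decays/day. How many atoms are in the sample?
N = A/λ = 3.421e19 atoms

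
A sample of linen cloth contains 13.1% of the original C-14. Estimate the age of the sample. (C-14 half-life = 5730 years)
Age = t½ × log₂(1/ratio) = 16800 years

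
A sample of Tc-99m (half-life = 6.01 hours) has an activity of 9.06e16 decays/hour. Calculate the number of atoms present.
N = A/λ = 7.856e17 atoms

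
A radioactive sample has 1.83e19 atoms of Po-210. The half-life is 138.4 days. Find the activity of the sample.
A = λN = 9.165e16 decays/day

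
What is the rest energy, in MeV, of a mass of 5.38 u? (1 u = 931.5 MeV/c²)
E = mc² = 5011 MeV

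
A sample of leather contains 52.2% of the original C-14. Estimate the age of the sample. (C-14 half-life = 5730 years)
Age = t½ × log₂(1/ratio) = 5374 years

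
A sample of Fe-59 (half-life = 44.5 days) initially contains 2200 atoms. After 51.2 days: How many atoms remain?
N = N₀(1/2)^(t/t½) = 991 atoms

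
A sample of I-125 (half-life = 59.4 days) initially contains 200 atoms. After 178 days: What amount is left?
N = N₀(1/2)^(t/t½) = 25.06 atoms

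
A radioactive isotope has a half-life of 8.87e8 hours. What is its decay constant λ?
λ = ln(2)/t½ = 7.815e-10 hour⁻¹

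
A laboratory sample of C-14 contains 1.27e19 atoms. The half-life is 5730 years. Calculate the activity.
A = λN = 1.536e15 decays/year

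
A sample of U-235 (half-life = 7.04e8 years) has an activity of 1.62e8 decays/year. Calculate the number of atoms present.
N = A/λ = 1.645e17 atoms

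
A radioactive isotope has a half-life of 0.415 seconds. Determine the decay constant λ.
λ = ln(2)/t½ = 1.67 second⁻¹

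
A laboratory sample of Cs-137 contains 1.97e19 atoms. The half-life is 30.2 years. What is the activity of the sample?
A = λN = 4.522e17 decays/year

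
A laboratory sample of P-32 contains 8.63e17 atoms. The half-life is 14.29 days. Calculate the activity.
A = λN = 4.186e16 decays/day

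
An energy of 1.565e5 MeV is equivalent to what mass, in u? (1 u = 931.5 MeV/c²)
m = E/c² = 168 u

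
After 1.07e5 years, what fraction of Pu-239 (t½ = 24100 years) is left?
N/N₀ = (1/2)^(t/t½) = 0.04608 = 4.61%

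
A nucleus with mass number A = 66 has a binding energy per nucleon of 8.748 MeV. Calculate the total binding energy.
B.E. = 8.748 × 66 = 577.4 MeV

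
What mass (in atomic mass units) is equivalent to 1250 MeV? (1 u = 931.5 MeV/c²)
m = E/c² = 1.342 u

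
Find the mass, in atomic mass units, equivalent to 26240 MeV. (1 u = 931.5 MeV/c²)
m = E/c² = 28.17 u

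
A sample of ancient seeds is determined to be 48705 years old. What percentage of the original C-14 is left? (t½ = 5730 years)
N/N₀ = (1/2)^(t/t½) = 0.002762 = 0.276%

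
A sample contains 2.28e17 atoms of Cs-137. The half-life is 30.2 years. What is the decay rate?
A = λN = 5.233e15 decays/year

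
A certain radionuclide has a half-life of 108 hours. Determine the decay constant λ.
λ = ln(2)/t½ = 0.006418 hour⁻¹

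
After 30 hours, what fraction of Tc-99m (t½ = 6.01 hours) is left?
N/N₀ = (1/2)^(t/t½) = 0.03143 = 3.14%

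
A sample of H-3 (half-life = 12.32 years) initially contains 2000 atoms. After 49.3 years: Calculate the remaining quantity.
N = N₀(1/2)^(t/t½) = 124.9 atoms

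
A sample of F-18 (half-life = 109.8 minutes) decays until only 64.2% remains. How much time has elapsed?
t = t½ × log₂(N₀/N) = 70.2 minutes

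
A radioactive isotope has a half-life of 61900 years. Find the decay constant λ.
λ = ln(2)/t½ = 1.12e-5 year⁻¹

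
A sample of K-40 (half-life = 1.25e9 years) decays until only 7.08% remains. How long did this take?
t = t½ × log₂(N₀/N) = 4.775e9 years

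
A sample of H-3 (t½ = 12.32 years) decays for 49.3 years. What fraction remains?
N/N₀ = (1/2)^(t/t½) = 0.06243 = 6.24%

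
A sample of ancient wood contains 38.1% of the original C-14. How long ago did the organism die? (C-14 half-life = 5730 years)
Age = t½ × log₂(1/ratio) = 7977 years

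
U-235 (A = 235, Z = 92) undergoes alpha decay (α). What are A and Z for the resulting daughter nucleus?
Daughter: A = 231, Z = 90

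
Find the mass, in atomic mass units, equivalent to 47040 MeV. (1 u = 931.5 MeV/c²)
m = E/c² = 50.5 u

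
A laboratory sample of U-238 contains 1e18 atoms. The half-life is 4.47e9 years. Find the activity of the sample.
A = λN = 1.551e8 decays/year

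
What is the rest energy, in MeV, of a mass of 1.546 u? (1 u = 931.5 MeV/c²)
E = mc² = 1440 MeV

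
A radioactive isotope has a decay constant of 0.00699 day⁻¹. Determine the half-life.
t½ = ln(2)/λ = 99.16 days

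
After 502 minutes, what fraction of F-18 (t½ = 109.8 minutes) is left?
N/N₀ = (1/2)^(t/t½) = 0.04204 = 4.2%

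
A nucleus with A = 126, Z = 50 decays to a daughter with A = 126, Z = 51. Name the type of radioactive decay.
ΔA = 0, ΔZ = +1 ⇒ beta-minus decay (β⁻)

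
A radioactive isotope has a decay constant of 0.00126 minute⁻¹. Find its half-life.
t½ = ln(2)/λ = 550.1 minutes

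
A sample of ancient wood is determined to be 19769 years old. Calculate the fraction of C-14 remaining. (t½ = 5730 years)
N/N₀ = (1/2)^(t/t½) = 0.0915 = 9.15%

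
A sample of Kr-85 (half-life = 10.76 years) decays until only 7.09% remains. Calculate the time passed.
t = t½ × log₂(N₀/N) = 41.08 years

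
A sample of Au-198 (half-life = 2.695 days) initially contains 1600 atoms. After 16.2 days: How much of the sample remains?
N = N₀(1/2)^(t/t½) = 24.81 atoms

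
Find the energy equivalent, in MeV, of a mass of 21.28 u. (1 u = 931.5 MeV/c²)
E = mc² = 19820 MeV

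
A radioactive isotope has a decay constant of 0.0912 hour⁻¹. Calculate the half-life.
t½ = ln(2)/λ = 7.6 hours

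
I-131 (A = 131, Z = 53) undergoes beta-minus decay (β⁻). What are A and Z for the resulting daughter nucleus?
Daughter: A = 131, Z = 54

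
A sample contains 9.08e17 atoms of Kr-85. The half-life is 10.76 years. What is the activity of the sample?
A = λN = 5.849e16 decays/year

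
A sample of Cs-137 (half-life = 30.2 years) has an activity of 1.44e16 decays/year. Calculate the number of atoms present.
N = A/λ = 6.274e17 atoms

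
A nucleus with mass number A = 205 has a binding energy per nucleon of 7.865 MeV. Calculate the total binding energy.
B.E. = 7.865 × 205 = 1612 MeV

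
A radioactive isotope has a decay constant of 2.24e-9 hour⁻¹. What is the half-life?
t½ = ln(2)/λ = 3.094e8 hours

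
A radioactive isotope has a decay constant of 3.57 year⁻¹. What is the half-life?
t½ = ln(2)/λ = 0.1942 years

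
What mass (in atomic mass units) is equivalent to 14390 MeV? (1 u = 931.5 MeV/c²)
m = E/c² = 15.45 u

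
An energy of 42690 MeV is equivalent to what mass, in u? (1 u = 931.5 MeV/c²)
m = E/c² = 45.83 u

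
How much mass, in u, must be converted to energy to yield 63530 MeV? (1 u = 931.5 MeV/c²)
m = E/c² = 68.2 u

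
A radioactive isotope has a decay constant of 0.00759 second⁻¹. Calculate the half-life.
t½ = ln(2)/λ = 91.32 seconds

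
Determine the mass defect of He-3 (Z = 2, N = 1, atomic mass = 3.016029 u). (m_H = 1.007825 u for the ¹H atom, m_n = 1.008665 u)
Δm = Z·m_H + N·m_n − M = 0.008286 u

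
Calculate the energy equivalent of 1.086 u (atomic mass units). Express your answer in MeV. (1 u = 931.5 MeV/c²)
E = mc² = 1012 MeV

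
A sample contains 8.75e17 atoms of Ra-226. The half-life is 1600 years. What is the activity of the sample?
A = λN = 3.791e14 decays/year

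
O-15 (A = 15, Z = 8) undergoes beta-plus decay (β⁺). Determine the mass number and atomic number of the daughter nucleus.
Daughter: A = 15, Z = 7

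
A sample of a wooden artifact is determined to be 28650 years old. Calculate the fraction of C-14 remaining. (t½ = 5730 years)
N/N₀ = (1/2)^(t/t½) = 0.03125 = 3.12%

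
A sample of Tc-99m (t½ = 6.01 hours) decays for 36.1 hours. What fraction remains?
N/N₀ = (1/2)^(t/t½) = 0.01555 = 1.56%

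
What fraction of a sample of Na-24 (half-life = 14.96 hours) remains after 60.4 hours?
N/N₀ = (1/2)^(t/t½) = 0.0609 = 6.09%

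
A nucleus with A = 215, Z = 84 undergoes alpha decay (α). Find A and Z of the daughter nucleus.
Daughter: A = 211, Z = 82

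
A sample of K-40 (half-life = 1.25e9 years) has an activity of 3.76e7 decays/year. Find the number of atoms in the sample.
N = A/λ = 6.781e16 atoms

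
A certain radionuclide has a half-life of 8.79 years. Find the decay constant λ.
λ = ln(2)/t½ = 0.07886 year⁻¹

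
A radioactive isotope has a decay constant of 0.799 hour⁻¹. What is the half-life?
t½ = ln(2)/λ = 0.8675 hours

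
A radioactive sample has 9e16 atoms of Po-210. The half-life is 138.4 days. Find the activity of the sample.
A = λN = 4.507e14 decays/day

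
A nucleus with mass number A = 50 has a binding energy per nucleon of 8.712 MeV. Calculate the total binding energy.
B.E. = 8.712 × 50 = 435.6 MeV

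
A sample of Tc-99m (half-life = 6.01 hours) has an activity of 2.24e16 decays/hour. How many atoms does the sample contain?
N = A/λ = 1.942e17 atoms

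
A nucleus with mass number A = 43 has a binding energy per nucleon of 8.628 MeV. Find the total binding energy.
B.E. = 8.628 × 43 = 371 MeV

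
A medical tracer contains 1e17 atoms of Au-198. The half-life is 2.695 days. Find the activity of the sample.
A = λN = 2.572e16 decays/day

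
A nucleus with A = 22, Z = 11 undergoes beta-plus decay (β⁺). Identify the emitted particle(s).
β⁺: positron (e⁺) + neutrino (νₑ)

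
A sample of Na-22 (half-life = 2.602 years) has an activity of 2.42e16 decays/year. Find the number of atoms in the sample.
N = A/λ = 9.084e16 atoms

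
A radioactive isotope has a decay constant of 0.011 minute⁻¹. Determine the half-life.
t½ = ln(2)/λ = 63.01 minutes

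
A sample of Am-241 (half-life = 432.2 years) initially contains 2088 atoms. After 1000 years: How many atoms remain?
N = N₀(1/2)^(t/t½) = 420 atoms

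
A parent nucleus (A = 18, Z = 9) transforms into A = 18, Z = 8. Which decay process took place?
ΔA = 0, ΔZ = -1 ⇒ beta-plus decay (β⁺) or electron capture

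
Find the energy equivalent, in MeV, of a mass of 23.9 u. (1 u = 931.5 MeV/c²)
E = mc² = 22260 MeV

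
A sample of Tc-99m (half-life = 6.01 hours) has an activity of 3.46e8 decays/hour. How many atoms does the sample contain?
N = A/λ = 3e9 atoms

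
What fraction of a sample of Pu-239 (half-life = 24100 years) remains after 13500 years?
N/N₀ = (1/2)^(t/t½) = 0.6782 = 67.8%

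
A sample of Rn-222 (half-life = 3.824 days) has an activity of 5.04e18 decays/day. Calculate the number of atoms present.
N = A/λ = 2.781e19 atoms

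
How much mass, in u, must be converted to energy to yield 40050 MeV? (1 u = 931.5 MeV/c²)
m = E/c² = 43 u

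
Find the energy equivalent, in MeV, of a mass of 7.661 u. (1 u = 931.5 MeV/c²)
E = mc² = 7136 MeV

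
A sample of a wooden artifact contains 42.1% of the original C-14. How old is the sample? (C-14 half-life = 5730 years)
Age = t½ × log₂(1/ratio) = 7152 years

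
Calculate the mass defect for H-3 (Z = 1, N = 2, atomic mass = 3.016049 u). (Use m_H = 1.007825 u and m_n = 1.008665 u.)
Δm = Z·m_H + N·m_n − M = 0.009106 u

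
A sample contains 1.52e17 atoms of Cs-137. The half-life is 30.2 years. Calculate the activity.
A = λN = 3.489e15 decays/year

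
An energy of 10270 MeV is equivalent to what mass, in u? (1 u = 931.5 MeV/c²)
m = E/c² = 11.03 u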